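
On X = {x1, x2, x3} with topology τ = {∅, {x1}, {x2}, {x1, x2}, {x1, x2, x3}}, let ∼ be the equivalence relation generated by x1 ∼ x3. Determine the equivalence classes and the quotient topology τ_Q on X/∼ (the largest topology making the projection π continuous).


X/∼ = {[x1=x3], [x2]}; |τ_Q| = 3.

Equivalence classes: [x1=x3], [x2].
Quotient map π: X → X/∼ sends x1 ↦ [x1=x3], x2 ↦ [x2], x3 ↦ [x1=x3].
For each subset V ⊆ X/∼, compute π^{-1}(V) ⊆ X and check whether π^{-1}(V) ∈ τ. V is open in τ_Q iff π^{-1}(V) ∈ τ.
  V = {}: π^{-1}(V) = ∅ ∈ τ ✓.
  V = {[x1=x3]}: π^{-1}(V) = {x1, x3} ∉ τ ✗.
  V = {[x2]}: π^{-1}(V) = {x2} ∈ τ ✓.
  V = {[x1=x3], [x2]}: π^{-1}(V) = {x1, x2, x3} ∈ τ ✓.
Open sets in the quotient: τ_Q = {{}, {[x2]}, {[x1=x3], [x2]}} (3 elements).


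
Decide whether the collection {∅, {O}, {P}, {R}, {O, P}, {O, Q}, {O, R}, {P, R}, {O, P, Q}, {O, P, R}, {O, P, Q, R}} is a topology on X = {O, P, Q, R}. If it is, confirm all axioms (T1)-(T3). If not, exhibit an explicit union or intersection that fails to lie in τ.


τ is NOT a topology on X.

Axiom (T1): ∅ ∈ τ? Yes; X ∈ τ? Yes.
Axiom (T2/T3): check pairwise unions and intersections of members of τ.
Counterexample for (T2): {R} ∪ {O, Q} = {O, Q, R} ∉ τ. Therefore τ is NOT a topology.


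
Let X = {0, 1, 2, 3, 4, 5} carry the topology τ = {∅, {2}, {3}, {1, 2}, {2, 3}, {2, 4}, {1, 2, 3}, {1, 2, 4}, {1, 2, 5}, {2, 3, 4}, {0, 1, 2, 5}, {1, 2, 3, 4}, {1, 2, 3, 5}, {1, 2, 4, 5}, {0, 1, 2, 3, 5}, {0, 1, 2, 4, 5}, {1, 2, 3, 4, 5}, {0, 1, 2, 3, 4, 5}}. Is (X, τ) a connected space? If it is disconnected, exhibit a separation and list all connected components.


(X, τ) is disconnected; components = [{3}, {0, 1, 2, 4, 5}].

Find clopen sets (U ∈ τ with X ∖ U ∈ τ):
  U = ∅, X ∖ U = {0, 1, 2, 3, 4, 5} — both open, so U is clopen.
  U = {3}, X ∖ U = {0, 1, 2, 4, 5} — both open, so U is clopen.
  U = {0, 1, 2, 4, 5}, X ∖ U = {3} — both open, so U is clopen.
  U = {0, 1, 2, 3, 4, 5}, X ∖ U = ∅ — both open, so U is clopen.
Nontrivial clopen(s) exist: e.g. {3}. So (X, τ) is disconnected.
Compute connected components by grouping points that agree on all clopens:
  component: {3}
  component: {0, 1, 2, 4, 5}


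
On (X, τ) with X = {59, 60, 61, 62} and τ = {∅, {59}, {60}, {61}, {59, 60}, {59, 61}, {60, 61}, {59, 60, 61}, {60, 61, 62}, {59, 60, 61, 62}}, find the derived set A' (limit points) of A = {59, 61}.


A' = {62}

For each x ∈ X, list the open sets U ∈ τ with x ∈ U, then check whether U ∩ (A ∖ {x}) ≠ ∅ for every such U.
  x = 59: open {59} ∋ x has {59} ∩ (A ∖ {59}) = ∅, so x is NOT a limit point.
  x = 60: open {60} ∋ x has {60} ∩ (A ∖ {60}) = ∅, so x is NOT a limit point.
  x = 61: open {61} ∋ x has {61} ∩ (A ∖ {61}) = ∅, so x is NOT a limit point.
  x = 62: opens ∋ x are {60, 61, 62}, {59, 60, 61, 62}; each meets A ∖ {62}, so x IS a limit point.
Collecting: A' = {62}.


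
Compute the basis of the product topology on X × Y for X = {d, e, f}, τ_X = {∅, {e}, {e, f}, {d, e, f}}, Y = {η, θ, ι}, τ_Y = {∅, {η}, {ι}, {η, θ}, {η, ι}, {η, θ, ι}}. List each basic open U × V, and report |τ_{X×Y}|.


Basis B = {∅ × ∅, {e} × {η}, {e} × {ι}, {e} × {η, θ}, {e} × {η, ι}, {e, f} × {η}, {e, f} × {ι}, {d, e, f} × {η}, {d, e, f} × {ι}, {e} × {η, θ, ι}, {e, f} × {η, θ}, {e, f} × {η, ι}, {d, e, f} × {η, θ}, {d, e, f} × {η, ι}, {e, f} × {η, θ, ι}, {d, e, f} × {η, θ, ι}}; |τ_{X×Y}| = 40.

Enumerate products U × V with U ∈ τ_X, V ∈ τ_Y (deduplicated):
  ∅ × ∅ = {} (∅)
  {e} × {η} = {(e,η)}
  {e} × {ι} = {(e,ι)}
  {e} × {η, θ} = {(e,η), (e,θ)}
  {e} × {η, ι} = {(e,η), (e,ι)}
  {e, f} × {η} = {(e,η), (f,η)}
  {e, f} × {ι} = {(e,ι), (f,ι)}
  {d, e, f} × {η} = {(d,η), (e,η), (f,η)}
  {d, e, f} × {ι} = {(d,ι), (e,ι), (f,ι)}
  {e} × {η, θ, ι} = {(e,η), (e,θ), (e,ι)}
  {e, f} × {η, θ} = {(e,η), (e,θ), (f,η), (f,θ)}
  {e, f} × {η, ι} = {(e,η), (e,ι), (f,η), (f,ι)}
  {d, e, f} × {η, θ} = {(d,η), (d,θ), (e,η), (e,θ), (f,η), (f,θ)}
  {d, e, f} × {η, ι} = {(d,η), (d,ι), (e,η), (e,ι), (f,η), (f,ι)}
  {e, f} × {η, θ, ι} = {(e,η), (e,θ), (e,ι), (f,η), (f,θ), (f,ι)}
  {d, e, f} × {η, θ, ι} = {(d,η), (d,θ), (d,ι), (e,η), (e,θ), (e,ι), (f,η), (f,θ), (f,ι)}
These 16 distinct sets form the basis B.
Close under arbitrary unions to get τ_{X×Y}; counting gives |τ_{X×Y}| = 40.


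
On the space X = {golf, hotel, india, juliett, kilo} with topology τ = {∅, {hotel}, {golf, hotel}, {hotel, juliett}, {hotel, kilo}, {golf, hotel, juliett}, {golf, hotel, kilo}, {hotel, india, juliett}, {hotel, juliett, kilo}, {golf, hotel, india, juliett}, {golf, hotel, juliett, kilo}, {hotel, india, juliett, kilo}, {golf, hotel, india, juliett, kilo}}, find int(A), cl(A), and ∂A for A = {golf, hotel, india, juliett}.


int(A) = {golf, hotel, india, juliett}, cl(A) = {golf, hotel, india, juliett, kilo}, ∂A = {kilo}.

Closed sets in (X, τ) are complements of opens:
  closed(X, τ) = {∅, {golf}, {india}, {kilo}, {golf, india}, {golf, kilo}, {india, juliett}, {india, kilo}, {golf, india, juliett}, {golf, india, kilo}, {india, juliett, kilo}, {golf, india, juliett, kilo}, {golf, hotel, india, juliett, kilo}}.
int(A) = ⋃ {U ∈ τ : U ⊆ A}. Opens contained in A: ∅, {hotel}, {golf, hotel}, {hotel, juliett}, {golf, hotel, juliett}, {hotel, india, juliett}, {golf, hotel, india, juliett}.
Taking the union of these: int(A) = {golf, hotel, india, juliett}.
cl(A) = ⋂ {C closed : A ⊆ C}. Closed sets containing A: {golf, hotel, india, juliett, kilo}.
Intersecting these: cl(A) = {golf, hotel, india, juliett, kilo}.
∂A = cl(A) ∖ int(A) = {golf, hotel, india, juliett, kilo} ∖ {golf, hotel, india, juliett} = {kilo}.


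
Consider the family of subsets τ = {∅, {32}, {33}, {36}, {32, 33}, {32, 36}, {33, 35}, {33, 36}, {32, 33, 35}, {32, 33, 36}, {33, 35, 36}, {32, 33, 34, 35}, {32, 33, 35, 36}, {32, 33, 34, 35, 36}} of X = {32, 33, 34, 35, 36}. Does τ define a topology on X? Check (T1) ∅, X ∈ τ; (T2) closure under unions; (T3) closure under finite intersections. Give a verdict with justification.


τ IS a topology on X.

Axiom (T1): ∅ ∈ τ? Yes; X ∈ τ? Yes.
Axiom (T2/T3): check pairwise unions and intersections of members of τ.
All pairwise intersections and unions checked — each lies in τ. Therefore τ satisfies (T1), (T2), (T3): it IS a topology on X.


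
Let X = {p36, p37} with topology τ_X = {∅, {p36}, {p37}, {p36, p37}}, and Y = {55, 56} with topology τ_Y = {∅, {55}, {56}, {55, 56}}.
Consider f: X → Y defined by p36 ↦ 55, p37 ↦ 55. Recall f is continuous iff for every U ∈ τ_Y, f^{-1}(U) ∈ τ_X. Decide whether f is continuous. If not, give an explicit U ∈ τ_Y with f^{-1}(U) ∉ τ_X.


f IS continuous.

Compute f^{-1}(U) for each U ∈ τ_Y:
  U = ∅: f^{-1}(U) = ∅ ∈ τ_X ✓.
  U = {55}: f^{-1}(U) = {p36, p37} ∈ τ_X ✓.
  U = {56}: f^{-1}(U) = ∅ ∈ τ_X ✓.
  U = {55, 56}: f^{-1}(U) = {p36, p37} ∈ τ_X ✓.
Every preimage lies in τ_X, so f IS continuous.


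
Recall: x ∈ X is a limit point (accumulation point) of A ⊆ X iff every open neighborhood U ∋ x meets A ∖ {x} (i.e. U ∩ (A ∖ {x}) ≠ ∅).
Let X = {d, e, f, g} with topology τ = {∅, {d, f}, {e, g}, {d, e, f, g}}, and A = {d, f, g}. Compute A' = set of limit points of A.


A' = {d, e, f}

For each x ∈ X, list the open sets U ∈ τ with x ∈ U, then check whether U ∩ (A ∖ {x}) ≠ ∅ for every such U.
  x = d: opens ∋ x are {d, f}, {d, e, f, g}; each meets A ∖ {d}, so x IS a limit point.
  x = e: opens ∋ x are {e, g}, {d, e, f, g}; each meets A ∖ {e}, so x IS a limit point.
  x = f: opens ∋ x are {d, f}, {d, e, f, g}; each meets A ∖ {f}, so x IS a limit point.
  x = g: open {e, g} ∋ x has {e, g} ∩ (A ∖ {g}) = ∅, so x is NOT a limit point.
Collecting: A' = {d, e, f}.


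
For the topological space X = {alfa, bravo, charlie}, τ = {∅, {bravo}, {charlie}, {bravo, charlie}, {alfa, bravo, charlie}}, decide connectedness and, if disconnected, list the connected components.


(X, τ) is connected.

Find clopen sets (U ∈ τ with X ∖ U ∈ τ):
  U = ∅, X ∖ U = {alfa, bravo, charlie} — both open, so U is clopen.
  U = {alfa, bravo, charlie}, X ∖ U = ∅ — both open, so U is clopen.
Only trivial clopens (∅ and X) exist, so (X, τ) is connected.
Compute connected components by grouping points that agree on all clopens:
  component: {alfa, bravo, charlie}


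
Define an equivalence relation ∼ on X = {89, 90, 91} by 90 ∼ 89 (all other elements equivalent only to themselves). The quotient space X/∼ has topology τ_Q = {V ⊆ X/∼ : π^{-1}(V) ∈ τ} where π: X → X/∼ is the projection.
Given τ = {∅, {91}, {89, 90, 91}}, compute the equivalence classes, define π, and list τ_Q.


X/∼ = {[89=90], [91]}; |τ_Q| = 3.

Equivalence classes: [89=90], [91].
Quotient map π: X → X/∼ sends 89 ↦ [89=90], 90 ↦ [89=90], 91 ↦ [91].
For each subset V ⊆ X/∼, compute π^{-1}(V) ⊆ X and check whether π^{-1}(V) ∈ τ. V is open in τ_Q iff π^{-1}(V) ∈ τ.
  V = {}: π^{-1}(V) = ∅ ∈ τ ✓.
  V = {[89=90]}: π^{-1}(V) = {89, 90} ∉ τ ✗.
  V = {[91]}: π^{-1}(V) = {91} ∈ τ ✓.
  V = {[89=90], [91]}: π^{-1}(V) = {89, 90, 91} ∈ τ ✓.
Open sets in the quotient: τ_Q = {{}, {[91]}, {[89=90], [91]}} (3 elements).


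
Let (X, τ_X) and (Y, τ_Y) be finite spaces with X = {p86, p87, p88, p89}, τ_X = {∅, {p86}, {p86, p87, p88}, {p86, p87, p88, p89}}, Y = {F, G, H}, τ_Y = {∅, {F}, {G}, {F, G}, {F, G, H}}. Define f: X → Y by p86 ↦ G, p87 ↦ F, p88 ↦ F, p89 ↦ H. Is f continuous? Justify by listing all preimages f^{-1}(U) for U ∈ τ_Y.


f is NOT continuous.

Compute f^{-1}(U) for each U ∈ τ_Y:
  U = ∅: f^{-1}(U) = ∅ ∈ τ_X ✓.
  U = {F}: f^{-1}(U) = {p87, p88} ∉ τ_X ✗.
  U = {G}: f^{-1}(U) = {p86} ∈ τ_X ✓.
  U = {F, G}: f^{-1}(U) = {p86, p87, p88} ∈ τ_X ✓.
  U = {F, G, H}: f^{-1}(U) = {p86, p87, p88, p89} ∈ τ_X ✓.
Found U = {F} with f^{-1}(U) = {p87, p88} not in τ_X. Therefore f is NOT continuous.


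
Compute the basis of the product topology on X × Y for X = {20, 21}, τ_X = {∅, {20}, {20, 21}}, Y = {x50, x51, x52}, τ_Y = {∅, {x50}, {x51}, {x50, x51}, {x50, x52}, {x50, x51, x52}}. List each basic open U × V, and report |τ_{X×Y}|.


Basis B = {∅ × ∅, {20} × {x50}, {20} × {x51}, {20} × {x50, x51}, {20} × {x50, x52}, {20, 21} × {x50}, {20, 21} × {x51}, {20} × {x50, x51, x52}, {20, 21} × {x50, x51}, {20, 21} × {x50, x52}, {20, 21} × {x50, x51, x52}}; |τ_{X×Y}| = 18.

Enumerate products U × V with U ∈ τ_X, V ∈ τ_Y (deduplicated):
  ∅ × ∅ = {} (∅)
  {20} × {x50} = {(20,x50)}
  {20} × {x51} = {(20,x51)}
  {20} × {x50, x51} = {(20,x50), (20,x51)}
  {20} × {x50, x52} = {(20,x50), (20,x52)}
  {20, 21} × {x50} = {(20,x50), (21,x50)}
  {20, 21} × {x51} = {(20,x51), (21,x51)}
  {20} × {x50, x51, x52} = {(20,x50), (20,x51), (20,x52)}
  {20, 21} × {x50, x51} = {(20,x50), (20,x51), (21,x50), (21,x51)}
  {20, 21} × {x50, x52} = {(20,x50), (20,x52), (21,x50), (21,x52)}
  {20, 21} × {x50, x51, x52} = {(20,x50), (20,x51), (20,x52), (21,x50), (21,x51), (21,x52)}
These 11 distinct sets form the basis B.
Close under arbitrary unions to get τ_{X×Y}; counting gives |τ_{X×Y}| = 18.


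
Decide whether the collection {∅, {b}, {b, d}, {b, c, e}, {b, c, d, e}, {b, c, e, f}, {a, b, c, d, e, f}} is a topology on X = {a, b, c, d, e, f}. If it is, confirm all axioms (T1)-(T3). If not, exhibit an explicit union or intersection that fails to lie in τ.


τ is NOT a topology on X.

Axiom (T1): ∅ ∈ τ? Yes; X ∈ τ? Yes.
Axiom (T2/T3): check pairwise unions and intersections of members of τ.
Counterexample for (T2): {b, d} ∪ {b, c, e, f} = {b, c, d, e, f} ∉ τ. Therefore τ is NOT a topology.


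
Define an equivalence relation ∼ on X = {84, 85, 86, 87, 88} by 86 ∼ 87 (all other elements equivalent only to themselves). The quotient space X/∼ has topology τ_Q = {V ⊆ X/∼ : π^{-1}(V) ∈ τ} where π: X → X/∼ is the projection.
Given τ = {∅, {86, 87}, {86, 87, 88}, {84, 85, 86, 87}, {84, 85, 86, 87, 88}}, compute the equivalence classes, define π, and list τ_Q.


X/∼ = {[84], [85], [86=87], [88]}; |τ_Q| = 5.

Equivalence classes: [84], [85], [86=87], [88].
Quotient map π: X → X/∼ sends 84 ↦ [84], 85 ↦ [85], 86 ↦ [86=87], 87 ↦ [86=87], 88 ↦ [88].
For each subset V ⊆ X/∼, compute π^{-1}(V) ⊆ X and check whether π^{-1}(V) ∈ τ. V is open in τ_Q iff π^{-1}(V) ∈ τ.
  V = {}: π^{-1}(V) = ∅ ∈ τ ✓.
  V = {[84]}: π^{-1}(V) = {84} ∉ τ ✗.
  V = {[85]}: π^{-1}(V) = {85} ∉ τ ✗.
  V = {[84], [85]}: π^{-1}(V) = {84, 85} ∉ τ ✗.
  V = {[86=87]}: π^{-1}(V) = {86, 87} ∈ τ ✓.
  V = {[84], [86=87]}: π^{-1}(V) = {84, 86, 87} ∉ τ ✗.
  V = {[85], [86=87]}: π^{-1}(V) = {85, 86, 87} ∉ τ ✗.
  V = {[84], [85], [86=87]}: π^{-1}(V) = {84, 85, 86, 87} ∈ τ ✓.
  V = {[88]}: π^{-1}(V) = {88} ∉ τ ✗.
  V = {[84], [88]}: π^{-1}(V) = {84, 88} ∉ τ ✗.
  V = {[85], [88]}: π^{-1}(V) = {85, 88} ∉ τ ✗.
  V = {[84], [85], [88]}: π^{-1}(V) = {84, 85, 88} ∉ τ ✗.
  V = {[86=87], [88]}: π^{-1}(V) = {86, 87, 88} ∈ τ ✓.
  V = {[84], [86=87], [88]}: π^{-1}(V) = {84, 86, 87, 88} ∉ τ ✗.
  V = {[85], [86=87], [88]}: π^{-1}(V) = {85, 86, 87, 88} ∉ τ ✗.
  V = {[84], [85], [86=87], [88]}: π^{-1}(V) = {84, 85, 86, 87, 88} ∈ τ ✓.
Open sets in the quotient: τ_Q = {{}, {[86=87]}, {[84], [85], [86=87]}, {[86=87], [88]}, {[84], [85], [86=87], [88]}} (5 elements).


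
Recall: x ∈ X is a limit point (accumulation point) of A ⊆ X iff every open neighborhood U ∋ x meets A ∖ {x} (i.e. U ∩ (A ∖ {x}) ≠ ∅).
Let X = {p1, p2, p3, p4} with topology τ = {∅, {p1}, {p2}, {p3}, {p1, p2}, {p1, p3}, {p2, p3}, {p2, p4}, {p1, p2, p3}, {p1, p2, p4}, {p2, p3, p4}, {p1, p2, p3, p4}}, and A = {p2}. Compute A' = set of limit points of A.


A' = {p4}

For each x ∈ X, list the open sets U ∈ τ with x ∈ U, then check whether U ∩ (A ∖ {x}) ≠ ∅ for every such U.
  x = p1: open {p1} ∋ x has {p1} ∩ (A ∖ {p1}) = ∅, so x is NOT a limit point.
  x = p2: open {p2} ∋ x has {p2} ∩ (A ∖ {p2}) = ∅, so x is NOT a limit point.
  x = p3: open {p3} ∋ x has {p3} ∩ (A ∖ {p3}) = ∅, so x is NOT a limit point.
  x = p4: opens ∋ x are {p2, p4}, {p1, p2, p4}, {p2, p3, p4}, {p1, p2, p3, p4}; each meets A ∖ {p4}, so x IS a limit point.
Collecting: A' = {p4}.


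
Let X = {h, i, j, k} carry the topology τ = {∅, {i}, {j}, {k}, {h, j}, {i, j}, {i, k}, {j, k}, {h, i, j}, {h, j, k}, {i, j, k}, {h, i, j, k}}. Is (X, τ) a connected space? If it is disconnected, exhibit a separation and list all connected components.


(X, τ) is disconnected; components = [{i}, {k}, {h, j}].

Find clopen sets (U ∈ τ with X ∖ U ∈ τ):
  U = ∅, X ∖ U = {h, i, j, k} — both open, so U is clopen.
  U = {i}, X ∖ U = {h, j, k} — both open, so U is clopen.
  U = {k}, X ∖ U = {h, i, j} — both open, so U is clopen.
  U = {h, j}, X ∖ U = {i, k} — both open, so U is clopen.
  U = {i, k}, X ∖ U = {h, j} — both open, so U is clopen.
  U = {h, i, j}, X ∖ U = {k} — both open, so U is clopen.
  U = {h, j, k}, X ∖ U = {i} — both open, so U is clopen.
  U = {h, i, j, k}, X ∖ U = ∅ — both open, so U is clopen.
Nontrivial clopen(s) exist: e.g. {h, i, j}. So (X, τ) is disconnected.
Compute connected components by grouping points that agree on all clopens:
  component: {i}
  component: {k}
  component: {h, j}


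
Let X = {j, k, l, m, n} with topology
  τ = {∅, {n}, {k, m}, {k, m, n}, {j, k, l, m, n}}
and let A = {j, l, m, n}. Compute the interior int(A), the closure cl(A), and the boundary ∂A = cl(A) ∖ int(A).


int(A) = {n}, cl(A) = {j, k, l, m, n}, ∂A = {j, k, l, m}.

Closed sets in (X, τ) are complements of opens:
  closed(X, τ) = {∅, {j, l}, {j, l, n}, {j, k, l, m}, {j, k, l, m, n}}.
int(A) = ⋃ {U ∈ τ : U ⊆ A}. Opens contained in A: ∅, {n}.
Taking the union of these: int(A) = {n}.
cl(A) = ⋂ {C closed : A ⊆ C}. Closed sets containing A: {j, k, l, m, n}.
Intersecting these: cl(A) = {j, k, l, m, n}.
∂A = cl(A) ∖ int(A) = {j, k, l, m, n} ∖ {n} = {j, k, l, m}.


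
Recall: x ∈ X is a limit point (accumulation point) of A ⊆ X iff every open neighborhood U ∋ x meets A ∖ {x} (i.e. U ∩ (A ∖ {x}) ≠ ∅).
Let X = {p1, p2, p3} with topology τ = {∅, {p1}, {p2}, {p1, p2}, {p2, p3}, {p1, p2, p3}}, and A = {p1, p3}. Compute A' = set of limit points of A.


A' = ∅

For each x ∈ X, list the open sets U ∈ τ with x ∈ U, then check whether U ∩ (A ∖ {x}) ≠ ∅ for every such U.
  x = p1: open {p1} ∋ x has {p1} ∩ (A ∖ {p1}) = ∅, so x is NOT a limit point.
  x = p2: open {p2} ∋ x has {p2} ∩ (A ∖ {p2}) = ∅, so x is NOT a limit point.
  x = p3: open {p2, p3} ∋ x has {p2, p3} ∩ (A ∖ {p3}) = ∅, so x is NOT a limit point.
Collecting: A' = ∅.


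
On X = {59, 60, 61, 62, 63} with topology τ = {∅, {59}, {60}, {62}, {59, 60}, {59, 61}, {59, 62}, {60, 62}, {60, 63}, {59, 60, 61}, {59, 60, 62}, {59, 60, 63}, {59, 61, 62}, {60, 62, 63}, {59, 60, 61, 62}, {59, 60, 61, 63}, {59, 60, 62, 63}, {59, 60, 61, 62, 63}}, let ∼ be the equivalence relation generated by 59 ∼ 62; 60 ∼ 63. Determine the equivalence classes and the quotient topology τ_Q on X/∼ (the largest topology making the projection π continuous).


X/∼ = {[59=62], [60=63], [61]}; |τ_Q| = 6.

Equivalence classes: [59=62], [60=63], [61].
Quotient map π: X → X/∼ sends 59 ↦ [59=62], 60 ↦ [60=63], 61 ↦ [61], 62 ↦ [59=62], 63 ↦ [60=63].
For each subset V ⊆ X/∼, compute π^{-1}(V) ⊆ X and check whether π^{-1}(V) ∈ τ. V is open in τ_Q iff π^{-1}(V) ∈ τ.
  V = {}: π^{-1}(V) = ∅ ∈ τ ✓.
  V = {[59=62]}: π^{-1}(V) = {59, 62} ∈ τ ✓.
  V = {[60=63]}: π^{-1}(V) = {60, 63} ∈ τ ✓.
  V = {[59=62], [60=63]}: π^{-1}(V) = {59, 60, 62, 63} ∈ τ ✓.
  V = {[61]}: π^{-1}(V) = {61} ∉ τ ✗.
  V = {[59=62], [61]}: π^{-1}(V) = {59, 61, 62} ∈ τ ✓.
  V = {[60=63], [61]}: π^{-1}(V) = {60, 61, 63} ∉ τ ✗.
  V = {[59=62], [60=63], [61]}: π^{-1}(V) = {59, 60, 61, 62, 63} ∈ τ ✓.
Open sets in the quotient: τ_Q = {{}, {[59=62]}, {[60=63]}, {[59=62], [60=63]}, {[59=62], [61]}, {[59=62], [60=63], [61]}} (6 elements).


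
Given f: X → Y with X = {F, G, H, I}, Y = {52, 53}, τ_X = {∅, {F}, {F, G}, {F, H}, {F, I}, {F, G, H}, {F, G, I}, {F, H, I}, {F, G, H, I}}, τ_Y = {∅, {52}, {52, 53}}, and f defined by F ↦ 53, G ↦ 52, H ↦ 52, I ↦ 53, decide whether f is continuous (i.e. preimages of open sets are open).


f is NOT continuous.

Compute f^{-1}(U) for each U ∈ τ_Y:
  U = ∅: f^{-1}(U) = ∅ ∈ τ_X ✓.
  U = {52}: f^{-1}(U) = {G, H} ∉ τ_X ✗.
  U = {52, 53}: f^{-1}(U) = {F, G, H, I} ∈ τ_X ✓.
Found U = {52} with f^{-1}(U) = {G, H} not in τ_X. Therefore f is NOT continuous.


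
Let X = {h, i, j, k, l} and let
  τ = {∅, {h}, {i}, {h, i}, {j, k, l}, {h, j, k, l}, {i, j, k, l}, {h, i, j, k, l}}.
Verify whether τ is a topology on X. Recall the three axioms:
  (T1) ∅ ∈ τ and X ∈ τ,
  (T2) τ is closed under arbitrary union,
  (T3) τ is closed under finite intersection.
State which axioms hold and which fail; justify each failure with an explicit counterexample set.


τ IS a topology on X.

Axiom (T1): ∅ ∈ τ? Yes; X ∈ τ? Yes.
Axiom (T2/T3): check pairwise unions and intersections of members of τ.
All pairwise intersections and unions checked — each lies in τ. Therefore τ satisfies (T1), (T2), (T3): it IS a topology on X.


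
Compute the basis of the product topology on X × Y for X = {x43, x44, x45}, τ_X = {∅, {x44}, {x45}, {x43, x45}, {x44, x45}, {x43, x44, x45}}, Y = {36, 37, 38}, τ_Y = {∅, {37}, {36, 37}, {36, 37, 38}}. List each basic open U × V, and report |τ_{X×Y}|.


Basis B = {∅ × ∅, {x44} × {37}, {x45} × {37}, {x43, x45} × {37}, {x44} × {36, 37}, {x44, x45} × {37}, {x45} × {36, 37}, {x43, x44, x45} × {37}, {x44} × {36, 37, 38}, {x45} × {36, 37, 38}, {x43, x45} × {36, 37}, {x44, x45} × {36, 37}, {x43, x45} × {36, 37, 38}, {x43, x44, x45} × {36, 37}, {x44, x45} × {36, 37, 38}, {x43, x44, x45} × {36, 37, 38}}; |τ_{X×Y}| = 40.

Enumerate products U × V with U ∈ τ_X, V ∈ τ_Y (deduplicated):
  ∅ × ∅ = {} (∅)
  {x44} × {37} = {(x44,37)}
  {x45} × {37} = {(x45,37)}
  {x43, x45} × {37} = {(x43,37), (x45,37)}
  {x44} × {36, 37} = {(x44,36), (x44,37)}
  {x44, x45} × {37} = {(x44,37), (x45,37)}
  {x45} × {36, 37} = {(x45,36), (x45,37)}
  {x43, x44, x45} × {37} = {(x43,37), (x44,37), (x45,37)}
  {x44} × {36, 37, 38} = {(x44,36), (x44,37), (x44,38)}
  {x45} × {36, 37, 38} = {(x45,36), (x45,37), (x45,38)}
  {x43, x45} × {36, 37} = {(x43,36), (x43,37), (x45,36), (x45,37)}
  {x44, x45} × {36, 37} = {(x44,36), (x44,37), (x45,36), (x45,37)}
  {x43, x45} × {36, 37, 38} = {(x43,36), (x43,37), (x43,38), (x45,36), (x45,37), (x45,38)}
  {x43, x44, x45} × {36, 37} = {(x43,36), (x43,37), (x44,36), (x44,37), (x45,36), (x45,37)}
  {x44, x45} × {36, 37, 38} = {(x44,36), (x44,37), (x44,38), (x45,36), (x45,37), (x45,38)}
  {x43, x44, x45} × {36, 37, 38} = {(x43,36), (x43,37), (x43,38), (x44,36), (x44,37), (x44,38), (x45,36), (x45,37), (x45,38)}
These 16 distinct sets form the basis B.
Close under arbitrary unions to get τ_{X×Y}; counting gives |τ_{X×Y}| = 40.


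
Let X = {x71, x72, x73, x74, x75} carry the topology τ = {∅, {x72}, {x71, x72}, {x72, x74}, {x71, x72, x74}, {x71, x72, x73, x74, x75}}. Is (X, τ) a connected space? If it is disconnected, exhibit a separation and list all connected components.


(X, τ) is connected.

Find clopen sets (U ∈ τ with X ∖ U ∈ τ):
  U = ∅, X ∖ U = {x71, x72, x73, x74, x75} — both open, so U is clopen.
  U = {x71, x72, x73, x74, x75}, X ∖ U = ∅ — both open, so U is clopen.
Only trivial clopens (∅ and X) exist, so (X, τ) is connected.
Compute connected components by grouping points that agree on all clopens:
  component: {x71, x72, x73, x74, x75}


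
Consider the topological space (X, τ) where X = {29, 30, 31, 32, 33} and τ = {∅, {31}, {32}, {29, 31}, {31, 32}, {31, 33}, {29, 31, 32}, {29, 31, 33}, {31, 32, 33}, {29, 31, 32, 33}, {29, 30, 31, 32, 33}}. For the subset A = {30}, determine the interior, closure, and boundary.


int(A) = ∅, cl(A) = {30}, ∂A = {30}.

Closed sets in (X, τ) are complements of opens:
  closed(X, τ) = {∅, {30}, {29, 30}, {30, 32}, {30, 33}, {29, 30, 32}, {29, 30, 33}, {30, 32, 33}, {29, 30, 31, 33}, {29, 30, 32, 33}, {29, 30, 31, 32, 33}}.
int(A) = ⋃ {U ∈ τ : U ⊆ A}. Opens contained in A: ∅.
Taking the union of these: int(A) = ∅.
cl(A) = ⋂ {C closed : A ⊆ C}. Closed sets containing A: {30}, {29, 30}, {30, 32}, {30, 33}, {29, 30, 32}, {29, 30, 33}, {30, 32, 33}, {29, 30, 31, 33}, {29, 30, 32, 33}, {29, 30, 31, 32, 33}.
Intersecting these: cl(A) = {30}.
∂A = cl(A) ∖ int(A) = {30} ∖ ∅ = {30}.


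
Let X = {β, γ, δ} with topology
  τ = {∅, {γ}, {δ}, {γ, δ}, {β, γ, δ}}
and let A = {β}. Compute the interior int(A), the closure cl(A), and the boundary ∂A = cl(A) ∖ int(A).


int(A) = ∅, cl(A) = {β}, ∂A = {β}.

Closed sets in (X, τ) are complements of opens:
  closed(X, τ) = {∅, {β}, {β, γ}, {β, δ}, {β, γ, δ}}.
int(A) = ⋃ {U ∈ τ : U ⊆ A}. Opens contained in A: ∅.
Taking the union of these: int(A) = ∅.
cl(A) = ⋂ {C closed : A ⊆ C}. Closed sets containing A: {β}, {β, γ}, {β, δ}, {β, γ, δ}.
Intersecting these: cl(A) = {β}.
∂A = cl(A) ∖ int(A) = {β} ∖ ∅ = {β}.


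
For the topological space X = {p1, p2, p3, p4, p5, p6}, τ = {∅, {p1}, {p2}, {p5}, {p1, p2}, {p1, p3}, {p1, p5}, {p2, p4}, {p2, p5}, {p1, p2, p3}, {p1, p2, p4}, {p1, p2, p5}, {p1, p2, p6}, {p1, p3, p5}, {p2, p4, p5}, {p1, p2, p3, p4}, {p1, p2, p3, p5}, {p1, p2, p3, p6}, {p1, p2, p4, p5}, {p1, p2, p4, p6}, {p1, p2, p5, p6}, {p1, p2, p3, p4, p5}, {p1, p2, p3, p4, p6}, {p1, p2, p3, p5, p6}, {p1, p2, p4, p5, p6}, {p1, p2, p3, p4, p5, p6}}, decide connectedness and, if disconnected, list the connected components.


(X, τ) is disconnected; components = [{p5}, {p1, p2, p3, p4, p6}].

Find clopen sets (U ∈ τ with X ∖ U ∈ τ):
  U = ∅, X ∖ U = {p1, p2, p3, p4, p5, p6} — both open, so U is clopen.
  U = {p5}, X ∖ U = {p1, p2, p3, p4, p6} — both open, so U is clopen.
  U = {p1, p2, p3, p4, p6}, X ∖ U = {p5} — both open, so U is clopen.
  U = {p1, p2, p3, p4, p5, p6}, X ∖ U = ∅ — both open, so U is clopen.
Nontrivial clopen(s) exist: e.g. {p5}. So (X, τ) is disconnected.
Compute connected components by grouping points that agree on all clopens:
  component: {p5}
  component: {p1, p2, p3, p4, p6}


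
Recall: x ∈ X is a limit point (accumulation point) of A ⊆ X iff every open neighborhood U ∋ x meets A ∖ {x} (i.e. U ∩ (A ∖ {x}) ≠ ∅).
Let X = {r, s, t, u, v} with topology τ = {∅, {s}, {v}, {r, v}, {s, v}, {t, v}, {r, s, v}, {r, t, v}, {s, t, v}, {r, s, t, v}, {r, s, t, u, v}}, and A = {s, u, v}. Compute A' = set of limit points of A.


A' = {r, t, u}

For each x ∈ X, list the open sets U ∈ τ with x ∈ U, then check whether U ∩ (A ∖ {x}) ≠ ∅ for every such U.
  x = r: opens ∋ x are {r, v}, {r, s, v}, {r, t, v}, {r, s, t, v}, {r, s, t, u, v}; each meets A ∖ {r}, so x IS a limit point.
  x = s: open {s} ∋ x has {s} ∩ (A ∖ {s}) = ∅, so x is NOT a limit point.
  x = t: opens ∋ x are {t, v}, {r, t, v}, {s, t, v}, {r, s, t, v}, {r, s, t, u, v}; each meets A ∖ {t}, so x IS a limit point.
  x = u: opens ∋ x are {r, s, t, u, v}; each meets A ∖ {u}, so x IS a limit point.
  x = v: open {v} ∋ x has {v} ∩ (A ∖ {v}) = ∅, so x is NOT a limit point.
Collecting: A' = {r, t, u}.


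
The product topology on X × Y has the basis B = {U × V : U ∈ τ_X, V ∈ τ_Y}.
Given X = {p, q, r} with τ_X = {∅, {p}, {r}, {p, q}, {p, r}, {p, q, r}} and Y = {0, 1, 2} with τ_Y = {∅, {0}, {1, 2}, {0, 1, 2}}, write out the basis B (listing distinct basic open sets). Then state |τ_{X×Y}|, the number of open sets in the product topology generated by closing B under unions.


Basis B = {∅ × ∅, {p} × {0}, {r} × {0}, {p, q} × {0}, {p, r} × {0}, {p} × {1, 2}, {r} × {1, 2}, {p} × {0, 1, 2}, {p, q, r} × {0}, {r} × {0, 1, 2}, {p, q} × {1, 2}, {p, r} × {1, 2}, {p, q} × {0, 1, 2}, {p, r} × {0, 1, 2}, {p, q, r} × {1, 2}, {p, q, r} × {0, 1, 2}}; |τ_{X×Y}| = 36.

Enumerate products U × V with U ∈ τ_X, V ∈ τ_Y (deduplicated):
  ∅ × ∅ = {} (∅)
  {p} × {0} = {(p,0)}
  {r} × {0} = {(r,0)}
  {p, q} × {0} = {(p,0), (q,0)}
  {p, r} × {0} = {(p,0), (r,0)}
  {p} × {1, 2} = {(p,1), (p,2)}
  {r} × {1, 2} = {(r,1), (r,2)}
  {p} × {0, 1, 2} = {(p,0), (p,1), (p,2)}
  {p, q, r} × {0} = {(p,0), (q,0), (r,0)}
  {r} × {0, 1, 2} = {(r,0), (r,1), (r,2)}
  {p, q} × {1, 2} = {(p,1), (p,2), (q,1), (q,2)}
  {p, r} × {1, 2} = {(p,1), (p,2), (r,1), (r,2)}
  {p, q} × {0, 1, 2} = {(p,0), (p,1), (p,2), (q,0), (q,1), (q,2)}
  {p, r} × {0, 1, 2} = {(p,0), (p,1), (p,2), (r,0), (r,1), (r,2)}
  {p, q, r} × {1, 2} = {(p,1), (p,2), (q,1), (q,2), (r,1), (r,2)}
  {p, q, r} × {0, 1, 2} = {(p,0), (p,1), (p,2), (q,0), (q,1), (q,2), (r,0), (r,1), (r,2)}
These 16 distinct sets form the basis B.
Close under arbitrary unions to get τ_{X×Y}; counting gives |τ_{X×Y}| = 36.


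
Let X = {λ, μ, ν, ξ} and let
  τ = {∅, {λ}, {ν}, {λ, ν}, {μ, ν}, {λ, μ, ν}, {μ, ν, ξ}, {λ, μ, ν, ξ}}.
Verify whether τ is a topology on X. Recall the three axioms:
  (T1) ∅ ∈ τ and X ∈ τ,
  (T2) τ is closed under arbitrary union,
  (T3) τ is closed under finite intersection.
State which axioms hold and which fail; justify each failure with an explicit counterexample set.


τ IS a topology on X.

Axiom (T1): ∅ ∈ τ? Yes; X ∈ τ? Yes.
Axiom (T2/T3): check pairwise unions and intersections of members of τ.
All pairwise intersections and unions checked — each lies in τ. Therefore τ satisfies (T1), (T2), (T3): it IS a topology on X.


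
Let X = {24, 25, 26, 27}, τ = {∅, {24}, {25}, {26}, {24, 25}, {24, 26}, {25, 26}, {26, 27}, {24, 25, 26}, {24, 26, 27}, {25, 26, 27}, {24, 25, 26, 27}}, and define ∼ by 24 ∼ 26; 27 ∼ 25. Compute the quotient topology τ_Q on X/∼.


X/∼ = {[24=26], [25=27]}; |τ_Q| = 3.

Equivalence classes: [24=26], [25=27].
Quotient map π: X → X/∼ sends 24 ↦ [24=26], 25 ↦ [25=27], 26 ↦ [24=26], 27 ↦ [25=27].
For each subset V ⊆ X/∼, compute π^{-1}(V) ⊆ X and check whether π^{-1}(V) ∈ τ. V is open in τ_Q iff π^{-1}(V) ∈ τ.
  V = {}: π^{-1}(V) = ∅ ∈ τ ✓.
  V = {[24=26]}: π^{-1}(V) = {24, 26} ∈ τ ✓.
  V = {[25=27]}: π^{-1}(V) = {25, 27} ∉ τ ✗.
  V = {[24=26], [25=27]}: π^{-1}(V) = {24, 25, 26, 27} ∈ τ ✓.
Open sets in the quotient: τ_Q = {{}, {[24=26]}, {[24=26], [25=27]}} (3 elements).


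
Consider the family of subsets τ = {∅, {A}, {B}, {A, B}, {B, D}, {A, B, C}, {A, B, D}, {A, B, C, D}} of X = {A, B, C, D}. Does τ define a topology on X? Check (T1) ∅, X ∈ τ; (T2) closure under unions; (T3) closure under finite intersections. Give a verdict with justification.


τ IS a topology on X.

Axiom (T1): ∅ ∈ τ? Yes; X ∈ τ? Yes.
Axiom (T2/T3): check pairwise unions and intersections of members of τ.
All pairwise intersections and unions checked — each lies in τ. Therefore τ satisfies (T1), (T2), (T3): it IS a topology on X.


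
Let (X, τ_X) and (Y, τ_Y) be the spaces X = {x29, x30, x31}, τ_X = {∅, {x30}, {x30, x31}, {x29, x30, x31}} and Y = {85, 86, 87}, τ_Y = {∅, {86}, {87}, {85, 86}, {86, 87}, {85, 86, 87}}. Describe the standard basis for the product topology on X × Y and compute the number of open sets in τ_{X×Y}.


Basis B = {∅ × ∅, {x30} × {86}, {x30} × {87}, {x30} × {85, 86}, {x30} × {86, 87}, {x30, x31} × {86}, {x30, x31} × {87}, {x29, x30, x31} × {86}, {x29, x30, x31} × {87}, {x30} × {85, 86, 87}, {x30, x31} × {85, 86}, {x30, x31} × {86, 87}, {x29, x30, x31} × {85, 86}, {x29, x30, x31} × {86, 87}, {x30, x31} × {85, 86, 87}, {x29, x30, x31} × {85, 86, 87}}; |τ_{X×Y}| = 40.

Enumerate products U × V with U ∈ τ_X, V ∈ τ_Y (deduplicated):
  ∅ × ∅ = {} (∅)
  {x30} × {86} = {(x30,86)}
  {x30} × {87} = {(x30,87)}
  {x30} × {85, 86} = {(x30,85), (x30,86)}
  {x30} × {86, 87} = {(x30,86), (x30,87)}
  {x30, x31} × {86} = {(x30,86), (x31,86)}
  {x30, x31} × {87} = {(x30,87), (x31,87)}
  {x29, x30, x31} × {86} = {(x29,86), (x30,86), (x31,86)}
  {x29, x30, x31} × {87} = {(x29,87), (x30,87), (x31,87)}
  {x30} × {85, 86, 87} = {(x30,85), (x30,86), (x30,87)}
  {x30, x31} × {85, 86} = {(x30,85), (x30,86), (x31,85), (x31,86)}
  {x30, x31} × {86, 87} = {(x30,86), (x30,87), (x31,86), (x31,87)}
  {x29, x30, x31} × {85, 86} = {(x29,85), (x29,86), (x30,85), (x30,86), (x31,85), (x31,86)}
  {x29, x30, x31} × {86, 87} = {(x29,86), (x29,87), (x30,86), (x30,87), (x31,86), (x31,87)}
  {x30, x31} × {85, 86, 87} = {(x30,85), (x30,86), (x30,87), (x31,85), (x31,86), (x31,87)}
  {x29, x30, x31} × {85, 86, 87} = {(x29,85), (x29,86), (x29,87), (x30,85), (x30,86), (x30,87), (x31,85), (x31,86), (x31,87)}
These 16 distinct sets form the basis B.
Close under arbitrary unions to get τ_{X×Y}; counting gives |τ_{X×Y}| = 40.


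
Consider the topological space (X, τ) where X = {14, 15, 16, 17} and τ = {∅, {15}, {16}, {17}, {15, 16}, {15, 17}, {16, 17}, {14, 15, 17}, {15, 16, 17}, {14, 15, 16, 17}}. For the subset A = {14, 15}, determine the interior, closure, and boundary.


int(A) = {15}, cl(A) = {14, 15}, ∂A = {14}.

Closed sets in (X, τ) are complements of opens:
  closed(X, τ) = {∅, {14}, {16}, {14, 15}, {14, 16}, {14, 17}, {14, 15, 16}, {14, 15, 17}, {14, 16, 17}, {14, 15, 16, 17}}.
int(A) = ⋃ {U ∈ τ : U ⊆ A}. Opens contained in A: ∅, {15}.
Taking the union of these: int(A) = {15}.
cl(A) = ⋂ {C closed : A ⊆ C}. Closed sets containing A: {14, 15}, {14, 15, 16}, {14, 15, 17}, {14, 15, 16, 17}.
Intersecting these: cl(A) = {14, 15}.
∂A = cl(A) ∖ int(A) = {14, 15} ∖ {15} = {14}.


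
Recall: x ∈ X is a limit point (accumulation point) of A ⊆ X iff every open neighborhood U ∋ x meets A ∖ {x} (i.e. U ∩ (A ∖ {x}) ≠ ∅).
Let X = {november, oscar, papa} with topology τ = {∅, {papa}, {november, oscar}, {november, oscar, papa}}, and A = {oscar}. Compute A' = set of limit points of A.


A' = {november}

For each x ∈ X, list the open sets U ∈ τ with x ∈ U, then check whether U ∩ (A ∖ {x}) ≠ ∅ for every such U.
  x = november: opens ∋ x are {november, oscar}, {november, oscar, papa}; each meets A ∖ {november}, so x IS a limit point.
  x = oscar: open {november, oscar} ∋ x has {november, oscar} ∩ (A ∖ {oscar}) = ∅, so x is NOT a limit point.
  x = papa: open {papa} ∋ x has {papa} ∩ (A ∖ {papa}) = ∅, so x is NOT a limit point.
Collecting: A' = {november}.


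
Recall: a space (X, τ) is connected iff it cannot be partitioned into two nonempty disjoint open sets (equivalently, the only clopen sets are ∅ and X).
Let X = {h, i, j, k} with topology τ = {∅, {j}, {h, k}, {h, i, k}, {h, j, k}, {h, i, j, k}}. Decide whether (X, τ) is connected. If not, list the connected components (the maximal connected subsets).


(X, τ) is disconnected; components = [{j}, {h, i, k}].

Find clopen sets (U ∈ τ with X ∖ U ∈ τ):
  U = ∅, X ∖ U = {h, i, j, k} — both open, so U is clopen.
  U = {j}, X ∖ U = {h, i, k} — both open, so U is clopen.
  U = {h, i, k}, X ∖ U = {j} — both open, so U is clopen.
  U = {h, i, j, k}, X ∖ U = ∅ — both open, so U is clopen.
Nontrivial clopen(s) exist: e.g. {h, i, k}. So (X, τ) is disconnected.
Compute connected components by grouping points that agree on all clopens:
  component: {j}
  component: {h, i, k}


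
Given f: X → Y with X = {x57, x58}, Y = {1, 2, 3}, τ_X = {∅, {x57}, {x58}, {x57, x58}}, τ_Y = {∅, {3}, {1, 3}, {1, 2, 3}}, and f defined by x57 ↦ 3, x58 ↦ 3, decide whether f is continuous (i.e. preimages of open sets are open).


f IS continuous.

Compute f^{-1}(U) for each U ∈ τ_Y:
  U = ∅: f^{-1}(U) = ∅ ∈ τ_X ✓.
  U = {3}: f^{-1}(U) = {x57, x58} ∈ τ_X ✓.
  U = {1, 3}: f^{-1}(U) = {x57, x58} ∈ τ_X ✓.
  U = {1, 2, 3}: f^{-1}(U) = {x57, x58} ∈ τ_X ✓.
Every preimage lies in τ_X, so f IS continuous.


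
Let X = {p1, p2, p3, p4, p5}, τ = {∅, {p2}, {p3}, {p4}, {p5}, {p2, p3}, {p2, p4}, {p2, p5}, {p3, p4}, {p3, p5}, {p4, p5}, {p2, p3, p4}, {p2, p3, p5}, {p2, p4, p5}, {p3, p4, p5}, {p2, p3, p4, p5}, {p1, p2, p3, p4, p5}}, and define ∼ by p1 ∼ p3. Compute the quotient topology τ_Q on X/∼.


X/∼ = {[p1=p3], [p2], [p4], [p5]}; |τ_Q| = 9.

Equivalence classes: [p1=p3], [p2], [p4], [p5].
Quotient map π: X → X/∼ sends p1 ↦ [p1=p3], p2 ↦ [p2], p3 ↦ [p1=p3], p4 ↦ [p4], p5 ↦ [p5].
For each subset V ⊆ X/∼, compute π^{-1}(V) ⊆ X and check whether π^{-1}(V) ∈ τ. V is open in τ_Q iff π^{-1}(V) ∈ τ.
  V = {}: π^{-1}(V) = ∅ ∈ τ ✓.
  V = {[p1=p3]}: π^{-1}(V) = {p1, p3} ∉ τ ✗.
  V = {[p2]}: π^{-1}(V) = {p2} ∈ τ ✓.
  V = {[p1=p3], [p2]}: π^{-1}(V) = {p1, p2, p3} ∉ τ ✗.
  V = {[p4]}: π^{-1}(V) = {p4} ∈ τ ✓.
  V = {[p1=p3], [p4]}: π^{-1}(V) = {p1, p3, p4} ∉ τ ✗.
  V = {[p2], [p4]}: π^{-1}(V) = {p2, p4} ∈ τ ✓.
  V = {[p1=p3], [p2], [p4]}: π^{-1}(V) = {p1, p2, p3, p4} ∉ τ ✗.
  V = {[p5]}: π^{-1}(V) = {p5} ∈ τ ✓.
  V = {[p1=p3], [p5]}: π^{-1}(V) = {p1, p3, p5} ∉ τ ✗.
  V = {[p2], [p5]}: π^{-1}(V) = {p2, p5} ∈ τ ✓.
  V = {[p1=p3], [p2], [p5]}: π^{-1}(V) = {p1, p2, p3, p5} ∉ τ ✗.
  V = {[p4], [p5]}: π^{-1}(V) = {p4, p5} ∈ τ ✓.
  V = {[p1=p3], [p4], [p5]}: π^{-1}(V) = {p1, p3, p4, p5} ∉ τ ✗.
  V = {[p2], [p4], [p5]}: π^{-1}(V) = {p2, p4, p5} ∈ τ ✓.
  V = {[p1=p3], [p2], [p4], [p5]}: π^{-1}(V) = {p1, p2, p3, p4, p5} ∈ τ ✓.
Open sets in the quotient: τ_Q = {{}, {[p2]}, {[p4]}, {[p2], [p4]}, {[p5]}, {[p2], [p5]}, {[p4], [p5]}, {[p2], [p4], [p5]}, {[p1=p3], [p2], [p4], [p5]}} (9 elements).


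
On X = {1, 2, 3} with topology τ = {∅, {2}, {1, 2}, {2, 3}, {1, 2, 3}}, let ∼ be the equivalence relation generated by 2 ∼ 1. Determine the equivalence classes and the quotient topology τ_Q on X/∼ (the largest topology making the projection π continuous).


X/∼ = {[1=2], [3]}; |τ_Q| = 3.

Equivalence classes: [1=2], [3].
Quotient map π: X → X/∼ sends 1 ↦ [1=2], 2 ↦ [1=2], 3 ↦ [3].
For each subset V ⊆ X/∼, compute π^{-1}(V) ⊆ X and check whether π^{-1}(V) ∈ τ. V is open in τ_Q iff π^{-1}(V) ∈ τ.
  V = {}: π^{-1}(V) = ∅ ∈ τ ✓.
  V = {[1=2]}: π^{-1}(V) = {1, 2} ∈ τ ✓.
  V = {[3]}: π^{-1}(V) = {3} ∉ τ ✗.
  V = {[1=2], [3]}: π^{-1}(V) = {1, 2, 3} ∈ τ ✓.
Open sets in the quotient: τ_Q = {{}, {[1=2]}, {[1=2], [3]}} (3 elements).


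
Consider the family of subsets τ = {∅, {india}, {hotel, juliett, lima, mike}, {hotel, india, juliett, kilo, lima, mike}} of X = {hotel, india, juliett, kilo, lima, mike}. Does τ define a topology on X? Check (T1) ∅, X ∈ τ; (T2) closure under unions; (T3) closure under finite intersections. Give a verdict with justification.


τ is NOT a topology on X.

Axiom (T1): ∅ ∈ τ? Yes; X ∈ τ? Yes.
Axiom (T2/T3): check pairwise unions and intersections of members of τ.
Counterexample for (T2): {india} ∪ {hotel, juliett, lima, mike} = {hotel, india, juliett, lima, mike} ∉ τ. Therefore τ is NOT a topology.


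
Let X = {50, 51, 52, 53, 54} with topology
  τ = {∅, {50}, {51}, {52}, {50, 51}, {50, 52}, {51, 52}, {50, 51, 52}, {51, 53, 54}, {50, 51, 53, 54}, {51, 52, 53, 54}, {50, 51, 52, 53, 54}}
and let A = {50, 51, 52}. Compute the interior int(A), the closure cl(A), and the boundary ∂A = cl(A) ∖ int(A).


int(A) = {50, 51, 52}, cl(A) = {50, 51, 52, 53, 54}, ∂A = {53, 54}.

Closed sets in (X, τ) are complements of opens:
  closed(X, τ) = {∅, {50}, {52}, {50, 52}, {53, 54}, {50, 53, 54}, {51, 53, 54}, {52, 53, 54}, {50, 51, 53, 54}, {50, 52, 53, 54}, {51, 52, 53, 54}, {50, 51, 52, 53, 54}}.
int(A) = ⋃ {U ∈ τ : U ⊆ A}. Opens contained in A: ∅, {50}, {51}, {52}, {50, 51}, {50, 52}, {51, 52}, {50, 51, 52}.
Taking the union of these: int(A) = {50, 51, 52}.
cl(A) = ⋂ {C closed : A ⊆ C}. Closed sets containing A: {50, 51, 52, 53, 54}.
Intersecting these: cl(A) = {50, 51, 52, 53, 54}.
∂A = cl(A) ∖ int(A) = {50, 51, 52, 53, 54} ∖ {50, 51, 52} = {53, 54}.


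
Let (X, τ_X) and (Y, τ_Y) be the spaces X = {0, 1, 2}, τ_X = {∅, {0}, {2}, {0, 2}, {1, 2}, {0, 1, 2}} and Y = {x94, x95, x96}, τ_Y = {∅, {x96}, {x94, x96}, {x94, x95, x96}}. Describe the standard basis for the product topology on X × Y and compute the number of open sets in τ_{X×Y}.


Basis B = {∅ × ∅, {0} × {x96}, {2} × {x96}, {0} × {x94, x96}, {0, 2} × {x96}, {1, 2} × {x96}, {2} × {x94, x96}, {0} × {x94, x95, x96}, {0, 1, 2} × {x96}, {2} × {x94, x95, x96}, {0, 2} × {x94, x96}, {1, 2} × {x94, x96}, {0, 2} × {x94, x95, x96}, {0, 1, 2} × {x94, x96}, {1, 2} × {x94, x95, x96}, {0, 1, 2} × {x94, x95, x96}}; |τ_{X×Y}| = 40.

Enumerate products U × V with U ∈ τ_X, V ∈ τ_Y (deduplicated):
  ∅ × ∅ = {} (∅)
  {0} × {x96} = {(0,x96)}
  {2} × {x96} = {(2,x96)}
  {0} × {x94, x96} = {(0,x94), (0,x96)}
  {0, 2} × {x96} = {(0,x96), (2,x96)}
  {1, 2} × {x96} = {(1,x96), (2,x96)}
  {2} × {x94, x96} = {(2,x94), (2,x96)}
  {0} × {x94, x95, x96} = {(0,x94), (0,x95), (0,x96)}
  {0, 1, 2} × {x96} = {(0,x96), (1,x96), (2,x96)}
  {2} × {x94, x95, x96} = {(2,x94), (2,x95), (2,x96)}
  {0, 2} × {x94, x96} = {(0,x94), (0,x96), (2,x94), (2,x96)}
  {1, 2} × {x94, x96} = {(1,x94), (1,x96), (2,x94), (2,x96)}
  {0, 2} × {x94, x95, x96} = {(0,x94), (0,x95), (0,x96), (2,x94), (2,x95), (2,x96)}
  {0, 1, 2} × {x94, x96} = {(0,x94), (0,x96), (1,x94), (1,x96), (2,x94), (2,x96)}
  {1, 2} × {x94, x95, x96} = {(1,x94), (1,x95), (1,x96), (2,x94), (2,x95), (2,x96)}
  {0, 1, 2} × {x94, x95, x96} = {(0,x94), (0,x95), (0,x96), (1,x94), (1,x95), (1,x96), (2,x94), (2,x95), (2,x96)}
These 16 distinct sets form the basis B.
Close under arbitrary unions to get τ_{X×Y}; counting gives |τ_{X×Y}| = 40.
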